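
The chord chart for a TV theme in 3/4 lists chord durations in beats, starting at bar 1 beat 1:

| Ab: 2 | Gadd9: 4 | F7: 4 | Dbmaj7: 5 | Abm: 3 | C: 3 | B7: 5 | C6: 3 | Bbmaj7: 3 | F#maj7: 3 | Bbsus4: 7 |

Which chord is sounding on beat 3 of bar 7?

Beat 3 of bar 7 is beat (7−1)×3 + 3 = 21 overall.
Running totals: Ab ends at 2, Gadd9 ends at 6, F7 ends at 10, Dbmaj7 ends at 15, Abm ends at 18, C ends at 21.
Beat 21 falls within C.

C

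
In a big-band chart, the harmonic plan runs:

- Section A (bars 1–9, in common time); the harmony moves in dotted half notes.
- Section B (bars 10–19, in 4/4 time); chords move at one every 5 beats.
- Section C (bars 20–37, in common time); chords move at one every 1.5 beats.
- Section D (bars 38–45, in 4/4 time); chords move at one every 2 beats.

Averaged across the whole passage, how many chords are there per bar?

28/15 chords per bar

A: 9 × 4 = 36 beats ÷ 3 = 12 chords.
B: 10 × 4 = 40 beats ÷ 5 = 8 chords.
C: 18 × 4 = 72 beats ÷ 1.5 = 48 chords.
D: 8 × 4 = 32 beats ÷ 2 = 16 chords.
Overall: 84 chords over 45 bars → 84/45 = 28/15 chords per bar.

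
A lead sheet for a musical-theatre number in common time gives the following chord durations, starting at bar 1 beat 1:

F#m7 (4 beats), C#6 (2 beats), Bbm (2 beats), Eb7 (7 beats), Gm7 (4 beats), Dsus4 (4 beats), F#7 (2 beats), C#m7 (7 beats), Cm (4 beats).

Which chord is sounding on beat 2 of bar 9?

Beat 2 of bar 9 is beat (9−1)×4 + 2 = 34 overall.
Running totals: F#m7 ends at 4, C#6 ends at 6, Bbm ends at 8, Eb7 ends at 15, Gm7 ends at 19, Dsus4 ends at 23, F#7 ends at 25, C#m7 ends at 32, Cm ends at 36.
Beat 34 falls within Cm.

Cm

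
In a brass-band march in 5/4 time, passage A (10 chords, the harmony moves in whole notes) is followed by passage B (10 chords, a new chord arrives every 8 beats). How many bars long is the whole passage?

24 bars

A: 10 × 4 = 40 beats = 8 bars.
B: 10 × 8 = 80 beats = 16 bars.
Total: 8 + 16 = 24 bars.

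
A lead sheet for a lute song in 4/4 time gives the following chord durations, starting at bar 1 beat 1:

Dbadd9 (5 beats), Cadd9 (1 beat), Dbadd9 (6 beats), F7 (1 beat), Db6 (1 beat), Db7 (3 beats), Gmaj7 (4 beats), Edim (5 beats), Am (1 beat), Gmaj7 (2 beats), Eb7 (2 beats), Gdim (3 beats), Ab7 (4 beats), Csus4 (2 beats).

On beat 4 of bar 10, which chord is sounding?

Beat 4 of bar 10 is beat (10−1)×4 + 4 = 40 overall.
Running totals: Dbadd9 ends at 5, Cadd9 ends at 6, Dbadd9 ends at 12, F7 ends at 13, Db6 ends at 14, Db7 ends at 17, Gmaj7 ends at 21, Edim ends at 26, Am ends at 27, Gmaj7 ends at 29, Eb7 ends at 31, Gdim ends at 34, Ab7 ends at 38, Csus4 ends at 40.
Beat 40 falls within Csus4.

Csus4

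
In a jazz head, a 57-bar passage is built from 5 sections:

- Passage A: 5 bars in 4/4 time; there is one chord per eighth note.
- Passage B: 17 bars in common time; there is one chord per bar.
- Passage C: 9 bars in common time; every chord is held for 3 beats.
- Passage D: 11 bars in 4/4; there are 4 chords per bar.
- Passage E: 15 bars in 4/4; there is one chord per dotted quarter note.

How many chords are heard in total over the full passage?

153 chords

A: 5·4 = 20 beats, 20/0.5 = 40 chords.
B: 17·4 = 68 beats, 68/4 = 17 chords.
C: 9·4 = 36 beats, 36/3 = 12 chords.
D: 11·4 = 44 beats, 44/1 = 44 chords.
E: 15·4 = 60 beats, 60/1.5 = 40 chords.
Total: 40 + 17 + 12 + 44 + 40 = 153.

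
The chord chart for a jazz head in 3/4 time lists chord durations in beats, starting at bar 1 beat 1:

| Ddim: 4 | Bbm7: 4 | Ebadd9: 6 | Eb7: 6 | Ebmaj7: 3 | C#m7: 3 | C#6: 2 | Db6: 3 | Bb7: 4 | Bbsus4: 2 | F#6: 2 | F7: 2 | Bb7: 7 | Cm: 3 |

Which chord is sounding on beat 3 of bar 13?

F#6

Beat 3 of bar 13 is beat (13−1)×3 + 3 = 39 overall.
Running totals: Ddim ends at 4, Bbm7 ends at 8, Ebadd9 ends at 14, Eb7 ends at 20, Ebmaj7 ends at 23, C#m7 ends at 26, C#6 ends at 28, Db6 ends at 31, Bb7 ends at 35, Bbsus4 ends at 37, F#6 ends at 39.
Beat 39 falls within F#6.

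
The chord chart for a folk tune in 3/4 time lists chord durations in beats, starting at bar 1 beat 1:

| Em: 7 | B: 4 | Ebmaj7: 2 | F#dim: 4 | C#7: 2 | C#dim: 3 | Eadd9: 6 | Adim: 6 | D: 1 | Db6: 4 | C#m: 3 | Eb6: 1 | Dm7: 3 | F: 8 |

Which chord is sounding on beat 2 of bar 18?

Beat 2 of bar 18 is beat (18−1)×3 + 2 = 53 overall.
Running totals: Em ends at 7, B ends at 11, Ebmaj7 ends at 13, F#dim ends at 17, C#7 ends at 19, C#dim ends at 22, Eadd9 ends at 28, Adim ends at 34, D ends at 35, Db6 ends at 39, C#m ends at 42, Eb6 ends at 43, Dm7 ends at 46, F ends at 54.
Beat 53 falls within F.

F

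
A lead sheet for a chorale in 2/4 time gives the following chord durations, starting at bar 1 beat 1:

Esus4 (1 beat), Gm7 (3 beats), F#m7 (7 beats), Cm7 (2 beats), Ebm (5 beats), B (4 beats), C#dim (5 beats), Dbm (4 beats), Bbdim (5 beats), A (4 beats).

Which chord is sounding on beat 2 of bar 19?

Beat 2 of bar 19 is beat (19−1)×2 + 2 = 38 overall.
Running totals: Esus4 ends at 1, Gm7 ends at 4, F#m7 ends at 11, Cm7 ends at 13, Ebm ends at 18, B ends at 22, C#dim ends at 27, Dbm ends at 31, Bbdim ends at 36, A ends at 40.
Beat 38 falls within A.

A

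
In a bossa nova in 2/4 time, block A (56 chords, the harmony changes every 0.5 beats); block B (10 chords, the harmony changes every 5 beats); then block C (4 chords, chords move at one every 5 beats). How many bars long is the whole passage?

A: 56 × 0.5 = 28 beats = 14 bars.
B: 10 × 5 = 50 beats = 25 bars.
C: 4 × 5 = 20 beats = 10 bars.
Total: 14 + 25 + 10 = 49 bars.

49 bars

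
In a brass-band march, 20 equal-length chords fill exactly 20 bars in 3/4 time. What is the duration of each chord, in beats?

20 bars × 3 beats/bar = 60 beats total.
60 beats ÷ 20 chords = 3 beats per chord.
(That is a dotted half note.)

3 beats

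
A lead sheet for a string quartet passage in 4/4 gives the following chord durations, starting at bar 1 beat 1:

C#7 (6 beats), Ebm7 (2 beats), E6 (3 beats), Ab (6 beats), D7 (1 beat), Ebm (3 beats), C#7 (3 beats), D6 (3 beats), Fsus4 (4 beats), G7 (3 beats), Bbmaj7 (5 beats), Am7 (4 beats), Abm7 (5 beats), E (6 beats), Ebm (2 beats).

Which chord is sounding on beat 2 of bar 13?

E

Beat 2 of bar 13 is beat (13−1)×4 + 2 = 50 overall.
Running totals: C#7 ends at 6, Ebm7 ends at 8, E6 ends at 11, Ab ends at 17, D7 ends at 18, Ebm ends at 21, C#7 ends at 24, D6 ends at 27, Fsus4 ends at 31, G7 ends at 34, Bbmaj7 ends at 39, Am7 ends at 43, Abm7 ends at 48, E ends at 54.
Beat 50 falls within E.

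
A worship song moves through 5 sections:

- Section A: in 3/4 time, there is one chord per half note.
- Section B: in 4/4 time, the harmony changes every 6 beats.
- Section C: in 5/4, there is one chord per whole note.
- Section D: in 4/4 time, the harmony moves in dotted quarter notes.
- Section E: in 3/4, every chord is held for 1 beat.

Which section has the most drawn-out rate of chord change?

A: 3/2 = 1.5 chords/bar.
B: 4/6 = 2/3 chords/bar.
C: 5/4 = 1.25 chords/bar.
D: 4/1.5 = 8/3 chords/bar.
E: 3/1 = 3 chords/bar.
Slowest is B at 2/3 chords/bar.

Section B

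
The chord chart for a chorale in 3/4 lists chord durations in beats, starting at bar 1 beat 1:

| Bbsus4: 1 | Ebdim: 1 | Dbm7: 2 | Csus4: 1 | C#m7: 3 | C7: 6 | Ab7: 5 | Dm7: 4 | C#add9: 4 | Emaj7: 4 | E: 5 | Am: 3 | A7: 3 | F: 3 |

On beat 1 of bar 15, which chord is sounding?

F

Beat 1 of bar 15 is beat (15−1)×3 + 1 = 43 overall.
Running totals: Bbsus4 ends at 1, Ebdim ends at 2, Dbm7 ends at 4, Csus4 ends at 5, C#m7 ends at 8, C7 ends at 14, Ab7 ends at 19, Dm7 ends at 23, C#add9 ends at 27, Emaj7 ends at 31, E ends at 36, Am ends at 39, A7 ends at 42, F ends at 45.
Beat 43 falls within F.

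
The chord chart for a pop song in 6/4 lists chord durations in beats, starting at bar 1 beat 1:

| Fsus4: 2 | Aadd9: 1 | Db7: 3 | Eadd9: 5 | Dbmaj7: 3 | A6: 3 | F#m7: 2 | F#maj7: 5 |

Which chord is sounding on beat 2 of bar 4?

Beat 2 of bar 4 is beat (4−1)×6 + 2 = 20 overall.
Running totals: Fsus4 ends at 2, Aadd9 ends at 3, Db7 ends at 6, Eadd9 ends at 11, Dbmaj7 ends at 14, A6 ends at 17, F#m7 ends at 19, F#maj7 ends at 24.
Beat 20 falls within F#maj7.

F#maj7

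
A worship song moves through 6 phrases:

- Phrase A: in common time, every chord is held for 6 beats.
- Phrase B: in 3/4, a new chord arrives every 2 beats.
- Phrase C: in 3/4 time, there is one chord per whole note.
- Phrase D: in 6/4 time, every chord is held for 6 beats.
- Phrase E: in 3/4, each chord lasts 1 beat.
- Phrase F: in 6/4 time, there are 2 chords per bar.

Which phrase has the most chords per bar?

A: each chord is 6 beats in 4/4, so 2/3 per bar.
B: each chord is 2 beats in 3/4, so 1.5 per bar.
C: each chord is 4 beats in 3/4, so 0.75 per bar.
D: each chord is 6 beats in 6/4, so 1 per bar.
E: each chord is 1 beat in 3/4, so 3 per bar.
F: each chord is 3 beats in 6/4, so 2 per bar.
Fastest is E at 3 chords/bar.

Phrase E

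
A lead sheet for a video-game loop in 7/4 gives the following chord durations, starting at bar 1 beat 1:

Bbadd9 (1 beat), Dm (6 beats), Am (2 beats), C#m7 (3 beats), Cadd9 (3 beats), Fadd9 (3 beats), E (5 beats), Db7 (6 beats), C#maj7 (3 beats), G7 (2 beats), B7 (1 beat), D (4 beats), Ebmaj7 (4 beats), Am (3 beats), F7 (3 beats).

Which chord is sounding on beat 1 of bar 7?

Ebmaj7

Beat 1 of bar 7 is beat (7−1)×7 + 1 = 43 overall.
Running totals: Bbadd9 ends at 1, Dm ends at 7, Am ends at 9, C#m7 ends at 12, Cadd9 ends at 15, Fadd9 ends at 18, E ends at 23, Db7 ends at 29, C#maj7 ends at 32, G7 ends at 34, B7 ends at 35, D ends at 39, Ebmaj7 ends at 43.
Beat 43 falls within Ebmaj7.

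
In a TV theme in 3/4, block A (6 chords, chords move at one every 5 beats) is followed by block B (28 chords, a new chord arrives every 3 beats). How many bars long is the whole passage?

38 bars

A: 6 × 5 = 30 beats = 10 bars.
B: 28 × 3 = 84 beats = 28 bars.
Total: 10 + 28 = 38 bars.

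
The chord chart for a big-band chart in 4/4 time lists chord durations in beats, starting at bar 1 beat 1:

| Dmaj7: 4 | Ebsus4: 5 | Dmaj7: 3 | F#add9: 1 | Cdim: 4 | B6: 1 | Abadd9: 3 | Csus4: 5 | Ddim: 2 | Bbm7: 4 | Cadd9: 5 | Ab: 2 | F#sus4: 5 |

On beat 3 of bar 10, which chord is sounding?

Ab

Beat 3 of bar 10 is beat (10−1)×4 + 3 = 39 overall.
Running totals: Dmaj7 ends at 4, Ebsus4 ends at 9, Dmaj7 ends at 12, F#add9 ends at 13, Cdim ends at 17, B6 ends at 18, Abadd9 ends at 21, Csus4 ends at 26, Ddim ends at 28, Bbm7 ends at 32, Cadd9 ends at 37, Ab ends at 39.
Beat 39 falls within Ab.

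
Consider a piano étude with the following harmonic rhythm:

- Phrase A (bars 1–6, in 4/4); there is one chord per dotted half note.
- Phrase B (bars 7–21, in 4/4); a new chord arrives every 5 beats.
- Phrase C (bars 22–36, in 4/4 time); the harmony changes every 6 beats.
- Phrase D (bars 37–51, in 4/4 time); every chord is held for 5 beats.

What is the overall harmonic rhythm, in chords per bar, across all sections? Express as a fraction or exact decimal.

A: 6 × 4 = 24 beats ÷ 3 = 8 chords.
B: 15 × 4 = 60 beats ÷ 5 = 12 chords.
C: 15 × 4 = 60 beats ÷ 6 = 10 chords.
D: 15 × 4 = 60 beats ÷ 5 = 12 chords.
Overall: 42 chords over 51 bars → 42/51 = 14/17 chords per bar.

14/17 chords per bar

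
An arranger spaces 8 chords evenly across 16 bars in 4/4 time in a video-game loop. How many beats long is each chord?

16 bars × 4 beats/bar = 64 beats total.
64 beats ÷ 8 chords = 8 beats per chord.

8 beats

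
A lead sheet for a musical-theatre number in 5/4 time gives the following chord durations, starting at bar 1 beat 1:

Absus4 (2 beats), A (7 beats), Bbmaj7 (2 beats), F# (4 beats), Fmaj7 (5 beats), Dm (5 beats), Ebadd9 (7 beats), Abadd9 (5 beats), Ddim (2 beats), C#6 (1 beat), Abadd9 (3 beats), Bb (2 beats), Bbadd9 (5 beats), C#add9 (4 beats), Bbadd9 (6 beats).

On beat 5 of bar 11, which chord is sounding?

Beat 5 of bar 11 is beat (11−1)×5 + 5 = 55 overall.
Running totals: Absus4 ends at 2, A ends at 9, Bbmaj7 ends at 11, F# ends at 15, Fmaj7 ends at 20, Dm ends at 25, Ebadd9 ends at 32, Abadd9 ends at 37, Ddim ends at 39, C#6 ends at 40, Abadd9 ends at 43, Bb ends at 45, Bbadd9 ends at 50, C#add9 ends at 54, Bbadd9 ends at 60.
Beat 55 falls within Bbadd9.

Bbadd9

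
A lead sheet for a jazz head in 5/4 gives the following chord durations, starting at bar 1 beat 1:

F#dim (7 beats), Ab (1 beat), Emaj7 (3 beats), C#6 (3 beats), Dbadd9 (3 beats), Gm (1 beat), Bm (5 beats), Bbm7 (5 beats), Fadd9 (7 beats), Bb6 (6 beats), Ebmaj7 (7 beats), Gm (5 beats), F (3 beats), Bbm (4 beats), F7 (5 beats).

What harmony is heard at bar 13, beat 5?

Beat 5 of bar 13 is beat (13−1)×5 + 5 = 65 overall.
Running totals: F#dim ends at 7, Ab ends at 8, Emaj7 ends at 11, C#6 ends at 14, Dbadd9 ends at 17, Gm ends at 18, Bm ends at 23, Bbm7 ends at 28, Fadd9 ends at 35, Bb6 ends at 41, Ebmaj7 ends at 48, Gm ends at 53, F ends at 56, Bbm ends at 60, F7 ends at 65.
Beat 65 falls within F7.

F7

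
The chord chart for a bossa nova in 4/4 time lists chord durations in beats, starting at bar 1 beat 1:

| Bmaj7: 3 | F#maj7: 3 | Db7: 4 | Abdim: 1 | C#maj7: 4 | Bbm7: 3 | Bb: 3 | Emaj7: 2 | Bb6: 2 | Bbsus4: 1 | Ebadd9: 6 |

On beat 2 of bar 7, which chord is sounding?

Bbsus4

Beat 2 of bar 7 is beat (7−1)×4 + 2 = 26 overall.
Running totals: Bmaj7 ends at 3, F#maj7 ends at 6, Db7 ends at 10, Abdim ends at 11, C#maj7 ends at 15, Bbm7 ends at 18, Bb ends at 21, Emaj7 ends at 23, Bb6 ends at 25, Bbsus4 ends at 26.
Beat 26 falls within Bbsus4.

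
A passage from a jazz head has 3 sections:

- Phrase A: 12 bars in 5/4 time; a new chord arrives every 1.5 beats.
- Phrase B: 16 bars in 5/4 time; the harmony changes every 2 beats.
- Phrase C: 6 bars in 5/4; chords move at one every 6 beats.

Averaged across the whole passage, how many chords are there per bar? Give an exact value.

2.5 chords per bar

A: 12 bars of 5 beats is 60 beats; at 1.5 beats each that's 40 chords.
B: 16 bars of 5 beats is 80 beats; at 2 beats each that's 40 chords.
C: 6 bars of 5 beats is 30 beats; at 6 beats each that's 5 chords.
Overall: 85 chords over 34 bars → 85/34 = 2.5 chords per bar.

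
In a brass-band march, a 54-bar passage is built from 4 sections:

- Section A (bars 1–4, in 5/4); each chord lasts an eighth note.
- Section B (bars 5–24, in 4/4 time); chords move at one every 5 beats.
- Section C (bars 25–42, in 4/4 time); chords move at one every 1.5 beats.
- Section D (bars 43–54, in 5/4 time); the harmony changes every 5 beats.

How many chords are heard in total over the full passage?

116 chords

A: 4·5 = 20 beats, 20/0.5 = 40 chords.
B: 20·4 = 80 beats, 80/5 = 16 chords.
C: 18·4 = 72 beats, 72/1.5 = 48 chords.
D: 12·5 = 60 beats, 60/5 = 12 chords.
Total: 40 + 16 + 48 + 12 = 116.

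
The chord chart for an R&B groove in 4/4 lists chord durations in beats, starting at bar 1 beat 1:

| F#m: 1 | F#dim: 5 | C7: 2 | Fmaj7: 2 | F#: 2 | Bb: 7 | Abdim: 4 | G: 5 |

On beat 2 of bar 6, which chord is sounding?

Abdim

Beat 2 of bar 6 is beat (6−1)×4 + 2 = 22 overall.
Running totals: F#m ends at 1, F#dim ends at 6, C7 ends at 8, Fmaj7 ends at 10, F# ends at 12, Bb ends at 19, Abdim ends at 23.
Beat 22 falls within Abdim.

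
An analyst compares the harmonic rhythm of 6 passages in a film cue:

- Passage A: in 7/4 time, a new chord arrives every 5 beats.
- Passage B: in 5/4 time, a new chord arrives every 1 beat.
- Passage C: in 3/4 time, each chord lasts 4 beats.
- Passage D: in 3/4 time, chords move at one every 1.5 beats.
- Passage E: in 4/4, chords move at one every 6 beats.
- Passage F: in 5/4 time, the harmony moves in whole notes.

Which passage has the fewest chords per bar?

A: 7/5 = 1.4 chords/bar.
B: 5/1 = 5 chords/bar.
C: 3/4 = 0.75 chords/bar.
D: 3/1.5 = 2 chords/bar.
E: 4/6 = 2/3 chords/bar.
F: 5/4 = 1.25 chords/bar.
Slowest is E at 2/3 chords/bar.

Passage E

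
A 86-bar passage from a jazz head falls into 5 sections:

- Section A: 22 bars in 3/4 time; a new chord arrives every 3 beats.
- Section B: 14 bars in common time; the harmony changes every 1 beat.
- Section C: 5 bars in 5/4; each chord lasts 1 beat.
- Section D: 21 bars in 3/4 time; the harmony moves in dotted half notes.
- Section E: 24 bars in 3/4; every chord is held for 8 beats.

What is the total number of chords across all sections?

133 chords

A: 22 bars × 3 beats = 66 beats; 3 beats/chord → 22 chords.
B: 14 bars × 4 beats = 56 beats; 1 beat/chord → 56 chords.
C: 5 bars × 5 beats = 25 beats; 1 beat/chord → 25 chords.
D: 21 bars × 3 beats = 63 beats; 3 beats/chord → 21 chords.
E: 24 bars × 3 beats = 72 beats; 8 beats/chord → 9 chords.
Total: 22 + 56 + 25 + 21 + 9 = 133.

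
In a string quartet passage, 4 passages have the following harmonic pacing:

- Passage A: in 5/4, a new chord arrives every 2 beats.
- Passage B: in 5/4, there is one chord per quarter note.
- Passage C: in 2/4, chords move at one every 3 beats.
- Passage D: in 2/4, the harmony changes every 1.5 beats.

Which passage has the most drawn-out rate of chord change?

Passage C

A: each chord is 2 beats in 5/4, so 2.5 per bar.
B: each chord is 1 beat in 5/4, so 5 per bar.
C: each chord is 3 beats in 2/4, so 2/3 per bar.
D: each chord is 1.5 beats in 2/4, so 4/3 per bar.
Slowest is C at 2/3 chords/bar.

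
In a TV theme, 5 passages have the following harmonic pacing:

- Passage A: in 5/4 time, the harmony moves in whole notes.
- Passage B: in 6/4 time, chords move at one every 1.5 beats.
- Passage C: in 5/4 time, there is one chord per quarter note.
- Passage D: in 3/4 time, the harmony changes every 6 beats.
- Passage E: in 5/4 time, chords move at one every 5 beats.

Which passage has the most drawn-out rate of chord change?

A: 5/4 = 1.25 chords/bar.
B: 6/1.5 = 4 chords/bar.
C: 5/1 = 5 chords/bar.
D: 3/6 = 0.5 chords/bar.
E: 5/5 = 1 chord/bar.
Slowest is D at 0.5 chords/bar.

Passage D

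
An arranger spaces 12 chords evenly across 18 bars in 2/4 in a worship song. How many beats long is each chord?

3 beats

18 bars × 2 beats/bar = 36 beats total.
36 beats ÷ 12 chords = 3 beats per chord.
(That is a dotted half note.)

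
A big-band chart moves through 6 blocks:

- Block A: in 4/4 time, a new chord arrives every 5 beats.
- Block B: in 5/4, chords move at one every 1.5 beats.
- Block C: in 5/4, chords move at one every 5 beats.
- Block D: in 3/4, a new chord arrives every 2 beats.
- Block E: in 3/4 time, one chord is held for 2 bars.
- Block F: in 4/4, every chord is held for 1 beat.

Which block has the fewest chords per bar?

Block E

A: 4/5 = 0.8 chords/bar.
B: 5/1.5 = 10/3 chords/bar.
C: 5/5 = 1 chord/bar.
D: 3/2 = 1.5 chords/bar.
E: 3/6 = 0.5 chords/bar.
F: 4/1 = 4 chords/bar.
Slowest is E at 0.5 chords/bar.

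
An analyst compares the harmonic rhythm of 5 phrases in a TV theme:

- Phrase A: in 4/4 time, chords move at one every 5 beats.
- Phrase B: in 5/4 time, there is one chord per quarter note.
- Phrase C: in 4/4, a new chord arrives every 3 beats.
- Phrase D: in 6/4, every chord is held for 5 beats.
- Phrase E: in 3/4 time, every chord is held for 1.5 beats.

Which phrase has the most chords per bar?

Phrase B

A: 4/5 = 0.8 chords/bar.
B: 5/1 = 5 chords/bar.
C: 4/3 = 4/3 chords/bar.
D: 6/5 = 1.2 chords/bar.
E: 3/1.5 = 2 chords/bar.
Fastest is B at 5 chords/bar.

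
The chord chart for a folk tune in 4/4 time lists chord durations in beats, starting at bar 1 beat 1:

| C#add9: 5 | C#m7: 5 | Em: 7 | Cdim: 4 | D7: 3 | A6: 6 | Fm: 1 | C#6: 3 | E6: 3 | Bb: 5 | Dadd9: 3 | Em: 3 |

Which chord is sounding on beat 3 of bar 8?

Beat 3 of bar 8 is beat (8−1)×4 + 3 = 31 overall.
Running totals: C#add9 ends at 5, C#m7 ends at 10, Em ends at 17, Cdim ends at 21, D7 ends at 24, A6 ends at 30, Fm ends at 31.
Beat 31 falls within Fm.

Fm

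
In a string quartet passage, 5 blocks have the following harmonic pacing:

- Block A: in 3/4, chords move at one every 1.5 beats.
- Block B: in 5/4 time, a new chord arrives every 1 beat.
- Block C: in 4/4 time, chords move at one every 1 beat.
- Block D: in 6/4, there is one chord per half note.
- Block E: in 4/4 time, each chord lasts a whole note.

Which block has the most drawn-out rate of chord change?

A: 3/1.5 = 2 chords/bar.
B: 5/1 = 5 chords/bar.
C: 4/1 = 4 chords/bar.
D: 6/2 = 3 chords/bar.
E: 4/4 = 1 chord/bar.
Slowest is E at 1 chords/bar.

Block E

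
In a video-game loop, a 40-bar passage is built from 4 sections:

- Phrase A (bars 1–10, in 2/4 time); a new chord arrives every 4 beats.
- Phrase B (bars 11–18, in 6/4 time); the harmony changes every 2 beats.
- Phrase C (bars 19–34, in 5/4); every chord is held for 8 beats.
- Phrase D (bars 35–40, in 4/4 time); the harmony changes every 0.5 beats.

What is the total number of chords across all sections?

87 chords

A has 20 beats and chords last 4 each, so 5 chords.
B has 48 beats and chords last 2 each, so 24 chords.
C has 80 beats and chords last 8 each, so 10 chords.
D has 24 beats and chords last 0.5 each, so 48 chords.
Total: 5 + 24 + 10 + 48 = 87.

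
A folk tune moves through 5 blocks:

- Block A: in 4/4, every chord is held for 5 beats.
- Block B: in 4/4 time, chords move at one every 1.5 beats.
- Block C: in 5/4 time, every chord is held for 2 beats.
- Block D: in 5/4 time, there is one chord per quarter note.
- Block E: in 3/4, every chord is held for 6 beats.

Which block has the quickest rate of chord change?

Block D

A: 4 beats/bar ÷ 5 beats/chord = 0.8 chords/bar.
B: 4 beats/bar ÷ 1.5 beats/chord = 8/3 chords/bar.
C: 5 beats/bar ÷ 2 beats/chord = 2.5 chords/bar.
D: 5 beats/bar ÷ 1 beat/chord = 5 chords/bar.
E: 3 beats/bar ÷ 6 beats/chord = 0.5 chords/bar.
Fastest is D at 5 chords/bar.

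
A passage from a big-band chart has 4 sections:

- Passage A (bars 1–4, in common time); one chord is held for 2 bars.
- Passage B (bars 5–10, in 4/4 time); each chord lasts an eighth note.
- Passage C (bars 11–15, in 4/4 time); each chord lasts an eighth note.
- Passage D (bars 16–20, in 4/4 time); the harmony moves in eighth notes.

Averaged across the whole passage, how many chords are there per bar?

6.5 chords per bar

A: 4 × 4 = 16 beats ÷ 8 = 2 chords.
B: 6 × 4 = 24 beats ÷ 0.5 = 48 chords.
C: 5 × 4 = 20 beats ÷ 0.5 = 40 chords.
D: 5 × 4 = 20 beats ÷ 0.5 = 40 chords.
Overall: 130 chords over 20 bars → 130/20 = 6.5 chords per bar.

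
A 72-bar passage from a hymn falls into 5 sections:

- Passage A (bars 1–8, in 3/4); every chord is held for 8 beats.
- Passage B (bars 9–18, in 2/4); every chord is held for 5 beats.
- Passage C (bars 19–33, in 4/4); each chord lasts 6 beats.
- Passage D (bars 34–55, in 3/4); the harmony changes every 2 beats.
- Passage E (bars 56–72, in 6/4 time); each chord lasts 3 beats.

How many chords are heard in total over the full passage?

84 chords

A: 8 bars × 3 beats = 24 beats; 8 beats/chord → 3 chords.
B: 10 bars × 2 beats = 20 beats; 5 beats/chord → 4 chords.
C: 15 bars × 4 beats = 60 beats; 6 beats/chord → 10 chords.
D: 22 bars × 3 beats = 66 beats; 2 beats/chord → 33 chords.
E: 17 bars × 6 beats = 102 beats; 3 beats/chord → 34 chords.
Total: 3 + 4 + 10 + 33 + 34 = 84.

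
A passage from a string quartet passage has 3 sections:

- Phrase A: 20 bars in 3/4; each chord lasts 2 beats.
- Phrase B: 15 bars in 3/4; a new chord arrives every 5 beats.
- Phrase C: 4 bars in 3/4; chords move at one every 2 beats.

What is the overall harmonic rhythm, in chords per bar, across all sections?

A: 20 × 3 = 60 beats ÷ 2 = 30 chords.
B: 15 × 3 = 45 beats ÷ 5 = 9 chords.
C: 4 × 3 = 12 beats ÷ 2 = 6 chords.
Overall: 45 chords over 39 bars → 45/39 = 15/13 chords per bar.

15/13 chords per bar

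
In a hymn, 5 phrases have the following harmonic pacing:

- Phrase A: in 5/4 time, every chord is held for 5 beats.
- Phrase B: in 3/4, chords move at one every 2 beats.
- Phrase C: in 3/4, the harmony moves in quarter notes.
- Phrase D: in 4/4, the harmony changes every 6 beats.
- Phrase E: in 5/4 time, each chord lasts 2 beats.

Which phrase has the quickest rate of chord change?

A: 5 beats/bar ÷ 5 beats/chord = 1 chord/bar.
B: 3 beats/bar ÷ 2 beats/chord = 1.5 chords/bar.
C: 3 beats/bar ÷ 1 beat/chord = 3 chords/bar.
D: 4 beats/bar ÷ 6 beats/chord = 2/3 chords/bar.
E: 5 beats/bar ÷ 2 beats/chord = 2.5 chords/bar.
Fastest is C at 3 chords/bar.

Phrase C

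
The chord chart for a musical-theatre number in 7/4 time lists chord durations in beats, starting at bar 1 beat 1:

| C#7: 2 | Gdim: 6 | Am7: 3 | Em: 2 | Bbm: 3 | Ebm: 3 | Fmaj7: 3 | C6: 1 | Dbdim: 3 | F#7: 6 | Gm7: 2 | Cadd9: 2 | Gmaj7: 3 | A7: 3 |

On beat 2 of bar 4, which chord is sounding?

C6

Beat 2 of bar 4 is beat (4−1)×7 + 2 = 23 overall.
Running totals: C#7 ends at 2, Gdim ends at 8, Am7 ends at 11, Em ends at 13, Bbm ends at 16, Ebm ends at 19, Fmaj7 ends at 22, C6 ends at 23.
Beat 23 falls within C6.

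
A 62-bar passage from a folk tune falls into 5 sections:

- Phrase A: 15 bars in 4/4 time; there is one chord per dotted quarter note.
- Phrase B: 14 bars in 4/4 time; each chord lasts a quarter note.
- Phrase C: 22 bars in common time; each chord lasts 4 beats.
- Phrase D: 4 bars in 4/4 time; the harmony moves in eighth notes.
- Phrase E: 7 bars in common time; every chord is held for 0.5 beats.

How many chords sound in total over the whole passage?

206 chords

A: 15·4 = 60 beats, 60/1.5 = 40 chords.
B: 14·4 = 56 beats, 56/1 = 56 chords.
C: 22·4 = 88 beats, 88/4 = 22 chords.
D: 4·4 = 16 beats, 16/0.5 = 32 chords.
E: 7·4 = 28 beats, 28/0.5 = 56 chords.
Total: 40 + 56 + 22 + 32 + 56 = 206.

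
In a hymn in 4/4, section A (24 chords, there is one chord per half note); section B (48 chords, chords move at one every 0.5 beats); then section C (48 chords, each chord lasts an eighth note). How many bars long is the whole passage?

A: 24 × 2 = 48 beats = 12 bars.
B: 48 × 0.5 = 24 beats = 6 bars.
C: 48 × 0.5 = 24 beats = 6 bars.
Total: 12 + 6 + 6 = 24 bars.

24 bars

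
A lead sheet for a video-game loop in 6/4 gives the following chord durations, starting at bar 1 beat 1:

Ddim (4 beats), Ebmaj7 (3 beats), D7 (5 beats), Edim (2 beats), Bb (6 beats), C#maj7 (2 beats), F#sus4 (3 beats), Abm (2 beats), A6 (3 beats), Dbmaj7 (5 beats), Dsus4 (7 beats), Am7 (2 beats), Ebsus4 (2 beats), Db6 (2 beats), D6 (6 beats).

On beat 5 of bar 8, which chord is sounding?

Beat 5 of bar 8 is beat (8−1)×6 + 5 = 47 overall.
Running totals: Ddim ends at 4, Ebmaj7 ends at 7, D7 ends at 12, Edim ends at 14, Bb ends at 20, C#maj7 ends at 22, F#sus4 ends at 25, Abm ends at 27, A6 ends at 30, Dbmaj7 ends at 35, Dsus4 ends at 42, Am7 ends at 44, Ebsus4 ends at 46, Db6 ends at 48.
Beat 47 falls within Db6.

Db6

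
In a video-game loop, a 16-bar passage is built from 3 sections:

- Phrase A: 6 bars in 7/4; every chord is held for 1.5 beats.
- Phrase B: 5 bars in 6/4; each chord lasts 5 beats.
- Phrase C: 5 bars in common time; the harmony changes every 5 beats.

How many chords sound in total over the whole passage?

A has 42 beats and chords last 1.5 each, so 28 chords.
B has 30 beats and chords last 5 each, so 6 chords.
C has 20 beats and chords last 5 each, so 4 chords.
Total: 28 + 6 + 4 = 38.

38 chords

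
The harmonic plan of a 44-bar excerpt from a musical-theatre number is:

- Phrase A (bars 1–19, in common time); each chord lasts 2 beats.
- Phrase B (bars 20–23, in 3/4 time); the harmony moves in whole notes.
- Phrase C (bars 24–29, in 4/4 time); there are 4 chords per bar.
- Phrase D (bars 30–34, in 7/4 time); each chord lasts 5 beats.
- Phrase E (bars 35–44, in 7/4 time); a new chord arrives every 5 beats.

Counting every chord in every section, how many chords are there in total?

86 chords

A: 19 bars × 4 beats = 76 beats; 2 beats/chord → 38 chords.
B: 4 bars × 3 beats = 12 beats; 4 beats/chord → 3 chords.
C: 6 bars × 4 beats = 24 beats; 1 beat/chord → 24 chords.
D: 5 bars × 7 beats = 35 beats; 5 beats/chord → 7 chords.
E: 10 bars × 7 beats = 70 beats; 5 beats/chord → 14 chords.
Total: 38 + 3 + 24 + 7 + 14 = 86.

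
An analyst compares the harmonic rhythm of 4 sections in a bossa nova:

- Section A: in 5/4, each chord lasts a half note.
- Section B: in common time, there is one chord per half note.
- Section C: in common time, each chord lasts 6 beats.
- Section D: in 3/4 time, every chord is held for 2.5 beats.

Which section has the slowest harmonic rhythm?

A: each chord is 2 beats in 5/4, so 2.5 per bar.
B: each chord is 2 beats in 4/4, so 2 per bar.
C: each chord is 6 beats in 4/4, so 2/3 per bar.
D: each chord is 2.5 beats in 3/4, so 1.2 per bar.
Slowest is C at 2/3 chords/bar.

Section C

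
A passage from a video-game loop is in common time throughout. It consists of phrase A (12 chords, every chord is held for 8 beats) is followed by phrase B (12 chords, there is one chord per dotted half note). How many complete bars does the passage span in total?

33 bars

A: 12 × 8 = 96 beats = 24 bars.
B: 12 × 3 = 36 beats = 9 bars.
Total: 24 + 9 = 33 bars.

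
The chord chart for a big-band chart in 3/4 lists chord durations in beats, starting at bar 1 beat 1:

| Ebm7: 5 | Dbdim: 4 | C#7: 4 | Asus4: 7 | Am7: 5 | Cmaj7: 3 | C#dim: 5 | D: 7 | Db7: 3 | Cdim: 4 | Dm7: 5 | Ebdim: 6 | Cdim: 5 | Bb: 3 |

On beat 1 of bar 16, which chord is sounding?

Beat 1 of bar 16 is beat (16−1)×3 + 1 = 46 overall.
Running totals: Ebm7 ends at 5, Dbdim ends at 9, C#7 ends at 13, Asus4 ends at 20, Am7 ends at 25, Cmaj7 ends at 28, C#dim ends at 33, D ends at 40, Db7 ends at 43, Cdim ends at 47.
Beat 46 falls within Cdim.

Cdim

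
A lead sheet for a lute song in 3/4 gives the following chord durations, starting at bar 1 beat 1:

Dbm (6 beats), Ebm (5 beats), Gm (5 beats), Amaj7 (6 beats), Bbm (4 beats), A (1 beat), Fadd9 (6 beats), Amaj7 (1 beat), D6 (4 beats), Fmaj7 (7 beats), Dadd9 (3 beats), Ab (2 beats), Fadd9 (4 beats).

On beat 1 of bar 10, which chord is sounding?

Beat 1 of bar 10 is beat (10−1)×3 + 1 = 28 overall.
Running totals: Dbm ends at 6, Ebm ends at 11, Gm ends at 16, Amaj7 ends at 22, Bbm ends at 26, A ends at 27, Fadd9 ends at 33.
Beat 28 falls within Fadd9.

Fadd9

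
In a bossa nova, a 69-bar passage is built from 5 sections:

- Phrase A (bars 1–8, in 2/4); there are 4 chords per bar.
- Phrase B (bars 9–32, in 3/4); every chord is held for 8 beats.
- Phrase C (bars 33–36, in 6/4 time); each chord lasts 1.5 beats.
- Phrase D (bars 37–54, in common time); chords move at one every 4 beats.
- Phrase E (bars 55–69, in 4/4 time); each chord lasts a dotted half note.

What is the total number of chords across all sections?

A: 8 bars × 2 beats = 16 beats; 0.5 beats/chord → 32 chords.
B: 24 bars × 3 beats = 72 beats; 8 beats/chord → 9 chords.
C: 4 bars × 6 beats = 24 beats; 1.5 beats/chord → 16 chords.
D: 18 bars × 4 beats = 72 beats; 4 beats/chord → 18 chords.
E: 15 bars × 4 beats = 60 beats; 3 beats/chord → 20 chords.
Total: 32 + 9 + 16 + 18 + 20 = 95.

95 chords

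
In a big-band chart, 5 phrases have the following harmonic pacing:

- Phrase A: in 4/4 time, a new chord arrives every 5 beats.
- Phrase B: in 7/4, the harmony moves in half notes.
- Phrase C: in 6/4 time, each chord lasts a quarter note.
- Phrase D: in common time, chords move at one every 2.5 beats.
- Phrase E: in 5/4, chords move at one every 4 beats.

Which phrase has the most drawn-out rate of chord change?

A: 4 beats/bar ÷ 5 beats/chord = 0.8 chords/bar.
B: 7 beats/bar ÷ 2 beats/chord = 3.5 chords/bar.
C: 6 beats/bar ÷ 1 beat/chord = 6 chords/bar.
D: 4 beats/bar ÷ 2.5 beats/chord = 1.6 chords/bar.
E: 5 beats/bar ÷ 4 beats/chord = 1.25 chords/bar.
Slowest is A at 0.8 chords/bar.

Phrase A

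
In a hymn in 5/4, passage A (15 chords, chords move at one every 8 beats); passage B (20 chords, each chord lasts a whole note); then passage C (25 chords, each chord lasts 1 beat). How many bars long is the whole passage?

45 bars

A: 15 × 8 = 120 beats = 24 bars.
B: 20 × 4 = 80 beats = 16 bars.
C: 25 × 1 = 25 beats = 5 bars.
Total: 24 + 16 + 5 = 45 bars.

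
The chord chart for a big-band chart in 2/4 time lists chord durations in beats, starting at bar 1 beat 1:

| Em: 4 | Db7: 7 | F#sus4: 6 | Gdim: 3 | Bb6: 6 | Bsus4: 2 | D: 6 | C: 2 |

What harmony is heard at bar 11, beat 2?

Beat 2 of bar 11 is beat (11−1)×2 + 2 = 22 overall.
Running totals: Em ends at 4, Db7 ends at 11, F#sus4 ends at 17, Gdim ends at 20, Bb6 ends at 26.
Beat 22 falls within Bb6.

Bb6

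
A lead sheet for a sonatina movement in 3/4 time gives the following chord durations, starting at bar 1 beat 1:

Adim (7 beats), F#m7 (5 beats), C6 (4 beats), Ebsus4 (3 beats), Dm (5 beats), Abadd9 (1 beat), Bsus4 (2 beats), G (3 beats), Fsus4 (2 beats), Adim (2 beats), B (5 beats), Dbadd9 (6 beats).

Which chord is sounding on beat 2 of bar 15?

Beat 2 of bar 15 is beat (15−1)×3 + 2 = 44 overall.
Running totals: Adim ends at 7, F#m7 ends at 12, C6 ends at 16, Ebsus4 ends at 19, Dm ends at 24, Abadd9 ends at 25, Bsus4 ends at 27, G ends at 30, Fsus4 ends at 32, Adim ends at 34, B ends at 39, Dbadd9 ends at 45.
Beat 44 falls within Dbadd9.

Dbadd9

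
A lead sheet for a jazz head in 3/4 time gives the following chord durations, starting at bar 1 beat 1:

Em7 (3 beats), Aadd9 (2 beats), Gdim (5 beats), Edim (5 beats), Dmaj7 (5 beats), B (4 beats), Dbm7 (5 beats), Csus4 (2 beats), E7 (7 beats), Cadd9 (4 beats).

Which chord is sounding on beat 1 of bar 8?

Beat 1 of bar 8 is beat (8−1)×3 + 1 = 22 overall.
Running totals: Em7 ends at 3, Aadd9 ends at 5, Gdim ends at 10, Edim ends at 15, Dmaj7 ends at 20, B ends at 24.
Beat 22 falls within B.

B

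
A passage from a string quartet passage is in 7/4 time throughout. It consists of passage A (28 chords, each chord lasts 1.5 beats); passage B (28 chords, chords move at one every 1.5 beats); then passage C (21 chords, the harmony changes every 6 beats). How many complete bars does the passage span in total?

30 bars

A: 28 × 1.5 = 42 beats = 6 bars.
B: 28 × 1.5 = 42 beats = 6 bars.
C: 21 × 6 = 126 beats = 18 bars.
Total: 6 + 6 + 18 = 30 bars.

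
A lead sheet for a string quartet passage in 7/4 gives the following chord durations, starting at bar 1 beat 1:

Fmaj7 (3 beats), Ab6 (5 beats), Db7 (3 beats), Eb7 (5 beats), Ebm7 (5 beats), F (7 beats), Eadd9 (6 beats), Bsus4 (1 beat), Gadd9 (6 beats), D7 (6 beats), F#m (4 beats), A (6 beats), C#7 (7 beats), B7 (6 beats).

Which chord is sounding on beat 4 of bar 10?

Beat 4 of bar 10 is beat (10−1)×7 + 4 = 67 overall.
Running totals: Fmaj7 ends at 3, Ab6 ends at 8, Db7 ends at 11, Eb7 ends at 16, Ebm7 ends at 21, F ends at 28, Eadd9 ends at 34, Bsus4 ends at 35, Gadd9 ends at 41, D7 ends at 47, F#m ends at 51, A ends at 57, C#7 ends at 64, B7 ends at 70.
Beat 67 falls within B7.

B7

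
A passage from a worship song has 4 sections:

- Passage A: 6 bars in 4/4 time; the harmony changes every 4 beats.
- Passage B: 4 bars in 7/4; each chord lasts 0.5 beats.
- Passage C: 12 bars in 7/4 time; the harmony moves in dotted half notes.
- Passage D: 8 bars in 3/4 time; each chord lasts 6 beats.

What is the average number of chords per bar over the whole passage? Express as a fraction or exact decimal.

A: 6 × 4 = 24 beats ÷ 4 = 6 chords.
B: 4 × 7 = 28 beats ÷ 0.5 = 56 chords.
C: 12 × 7 = 84 beats ÷ 3 = 28 chords.
D: 8 × 3 = 24 beats ÷ 6 = 4 chords.
Overall: 94 chords over 30 bars → 94/30 = 47/15 chords per bar.

47/15 chords per bar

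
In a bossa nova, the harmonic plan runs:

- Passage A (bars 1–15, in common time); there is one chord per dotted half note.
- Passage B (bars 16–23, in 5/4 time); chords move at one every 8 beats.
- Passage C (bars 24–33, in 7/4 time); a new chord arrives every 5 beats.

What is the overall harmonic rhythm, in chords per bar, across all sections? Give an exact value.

A: 15 × 4 = 60 beats ÷ 3 = 20 chords.
B: 8 × 5 = 40 beats ÷ 8 = 5 chords.
C: 10 × 7 = 70 beats ÷ 5 = 14 chords.
Overall: 39 chords over 33 bars → 39/33 = 13/11 chords per bar.

13/11 chords per bar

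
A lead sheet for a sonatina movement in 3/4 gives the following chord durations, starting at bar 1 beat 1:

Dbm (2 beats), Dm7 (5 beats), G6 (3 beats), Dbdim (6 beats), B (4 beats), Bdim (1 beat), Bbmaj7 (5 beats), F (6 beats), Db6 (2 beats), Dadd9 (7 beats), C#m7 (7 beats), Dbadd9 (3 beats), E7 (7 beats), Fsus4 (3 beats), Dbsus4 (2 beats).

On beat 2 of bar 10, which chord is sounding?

Beat 2 of bar 10 is beat (10−1)×3 + 2 = 29 overall.
Running totals: Dbm ends at 2, Dm7 ends at 7, G6 ends at 10, Dbdim ends at 16, B ends at 20, Bdim ends at 21, Bbmaj7 ends at 26, F ends at 32.
Beat 29 falls within F.

F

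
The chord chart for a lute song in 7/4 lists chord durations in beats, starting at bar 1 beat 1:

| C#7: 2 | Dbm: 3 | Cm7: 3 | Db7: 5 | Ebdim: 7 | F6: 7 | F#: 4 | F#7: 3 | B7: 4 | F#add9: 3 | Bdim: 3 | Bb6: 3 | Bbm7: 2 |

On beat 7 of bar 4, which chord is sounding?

F#

Beat 7 of bar 4 is beat (4−1)×7 + 7 = 28 overall.
Running totals: C#7 ends at 2, Dbm ends at 5, Cm7 ends at 8, Db7 ends at 13, Ebdim ends at 20, F6 ends at 27, F# ends at 31.
Beat 28 falls within F#.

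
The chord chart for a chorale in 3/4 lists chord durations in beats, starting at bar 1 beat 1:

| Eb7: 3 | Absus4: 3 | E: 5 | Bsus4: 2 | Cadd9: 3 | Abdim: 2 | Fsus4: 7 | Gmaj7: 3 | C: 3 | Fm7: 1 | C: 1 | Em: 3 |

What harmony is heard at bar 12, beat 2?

Em

Beat 2 of bar 12 is beat (12−1)×3 + 2 = 35 overall.
Running totals: Eb7 ends at 3, Absus4 ends at 6, E ends at 11, Bsus4 ends at 13, Cadd9 ends at 16, Abdim ends at 18, Fsus4 ends at 25, Gmaj7 ends at 28, C ends at 31, Fm7 ends at 32, C ends at 33, Em ends at 36.
Beat 35 falls within Em.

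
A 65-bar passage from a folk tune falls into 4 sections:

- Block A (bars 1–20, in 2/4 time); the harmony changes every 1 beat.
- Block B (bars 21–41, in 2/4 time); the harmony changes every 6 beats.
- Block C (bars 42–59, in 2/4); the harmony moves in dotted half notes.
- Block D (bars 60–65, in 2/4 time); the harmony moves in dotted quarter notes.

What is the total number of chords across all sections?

A has 40 beats and chords last 1 each, so 40 chords.
B has 42 beats and chords last 6 each, so 7 chords.
C has 36 beats and chords last 3 each, so 12 chords.
D has 12 beats and chords last 1.5 each, so 8 chords.
Total: 40 + 7 + 12 + 8 = 67.

67 chords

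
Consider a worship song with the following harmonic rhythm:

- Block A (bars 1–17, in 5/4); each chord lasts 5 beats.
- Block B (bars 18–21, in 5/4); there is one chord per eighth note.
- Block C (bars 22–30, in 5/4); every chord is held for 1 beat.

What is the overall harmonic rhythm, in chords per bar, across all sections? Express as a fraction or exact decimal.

3.4 chords per bar

A: 17 × 5 = 85 beats ÷ 5 = 17 chords.
B: 4 × 5 = 20 beats ÷ 0.5 = 40 chords.
C: 9 × 5 = 45 beats ÷ 1 = 45 chords.
Overall: 102 chords over 30 bars → 102/30 = 3.4 chords per bar.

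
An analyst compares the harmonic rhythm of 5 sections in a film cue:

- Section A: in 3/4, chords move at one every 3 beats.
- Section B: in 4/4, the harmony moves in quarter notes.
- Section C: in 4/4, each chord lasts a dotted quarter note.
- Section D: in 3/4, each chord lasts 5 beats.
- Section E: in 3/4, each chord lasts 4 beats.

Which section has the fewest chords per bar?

A: each chord is 3 beats in 3/4, so 1 per bar.
B: each chord is 1 beat in 4/4, so 4 per bar.
C: each chord is 1.5 beats in 4/4, so 8/3 per bar.
D: each chord is 5 beats in 3/4, so 0.6 per bar.
E: each chord is 4 beats in 3/4, so 0.75 per bar.
Slowest is D at 0.6 chords/bar.

Section D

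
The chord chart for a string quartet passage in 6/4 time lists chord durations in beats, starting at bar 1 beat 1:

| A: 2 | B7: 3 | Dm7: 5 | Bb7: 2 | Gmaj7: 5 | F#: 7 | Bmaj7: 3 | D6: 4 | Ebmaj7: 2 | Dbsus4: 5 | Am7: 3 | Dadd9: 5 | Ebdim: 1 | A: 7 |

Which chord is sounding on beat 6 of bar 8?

Beat 6 of bar 8 is beat (8−1)×6 + 6 = 48 overall.
Running totals: A ends at 2, B7 ends at 5, Dm7 ends at 10, Bb7 ends at 12, Gmaj7 ends at 17, F# ends at 24, Bmaj7 ends at 27, D6 ends at 31, Ebmaj7 ends at 33, Dbsus4 ends at 38, Am7 ends at 41, Dadd9 ends at 46, Ebdim ends at 47, A ends at 54.
Beat 48 falls within A.

A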